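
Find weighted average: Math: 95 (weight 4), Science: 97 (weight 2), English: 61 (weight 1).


Numerator = 95×4 + 97×2 + 61×1
= 380 + 194 + 61
= 635
Total weight = 7
Weighted avg = 635/7
= 90.71

90.71


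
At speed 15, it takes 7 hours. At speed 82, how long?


Inverse proportion: x × y = constant
k = 15 × 7 = 105
y₂ = k / 82 = 105 / 82
= 1.28

1.28


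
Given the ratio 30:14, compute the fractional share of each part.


Total parts = 30 + 14 = 44
First part: 30/44 = 15/22
Second part: 14/44 = 7/22
= 15/22 and 7/22

15/22 and 7/22


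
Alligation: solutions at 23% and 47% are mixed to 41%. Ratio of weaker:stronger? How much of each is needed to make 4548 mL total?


Let x parts of 23% mix with y parts of 47%.
23x + 47y = 41(x + y)
23x + 47y = 41x + 41y
x(23 - 41) = y(41 - 47)
x/y = (47 - 41)/(41 - 23) = 6/18
Simplify: 1:3
Total parts = 4; one part = 4548/4 = 1137.00 mL
23% solution: 1×1137.00 = 1137.00 mL
47% solution: 3×1137.00 = 3411.00 mL
= ratio 1:3; 1137.00 mL and 3411.00 mL

ratio 1:3; 1137.00 mL and 3411.00 mL


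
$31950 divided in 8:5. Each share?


Total parts = 8 + 5 = 13
Part 1: 31950 × 8/13 = 19661.54
Part 2: 31950 × 5/13 = 12288.46
= Part 1: $19661.54, Part 2: $12288.46

Part 1: $19661.54, Part 2: $12288.46


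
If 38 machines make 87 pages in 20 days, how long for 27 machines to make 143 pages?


Days ∝ work / workers, so d₂ = d₁ × (m₁/m₂) × (w₂/w₁)
Workers factor (inverse): 38/27 ≈ 1.4074
Work factor (direct): 143/87 ≈ 1.6437
d₂ = 20 × 38/27 × 143/87 = (20 × 38 × 143) / (27 × 87) = 108680/2349
≈ 46.27 days

46.27 days


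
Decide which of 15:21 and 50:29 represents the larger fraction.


15/21 = 0.7143
50/29 = 1.7241
0.7143 < 1.7241, so 15:21 is less
= 50:29

50:29


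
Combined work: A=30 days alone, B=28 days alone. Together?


Rate of A = 1/30 per day
Rate of B = 1/28 per day
Combined rate = 1/30 + 1/28 = 58/840 ≈ 0.0690 per day
Days = 1 / combined rate = 840/58
≈ 14.48 days

14.48 days


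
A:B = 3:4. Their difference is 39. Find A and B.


Let A = 3k, B = 4k.
4k - 3k = 39
1k = 39 → k = 39/1 = 39
A = 3×39 = 117, B = 4×39 = 156
= A = 117, B = 156

A = 117, B = 156


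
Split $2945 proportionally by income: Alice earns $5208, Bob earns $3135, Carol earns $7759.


Total income = 5208 + 3135 + 7759 = $16102
Alice: $2945 × 5208/16102 = $952.53
Bob: $2945 × 3135/16102 = $573.38
Carol: $2945 × 7759/16102 = $1419.09
= Alice: $952.53, Bob: $573.38, Carol: $1419.09

Alice: $952.53, Bob: $573.38, Carol: $1419.09


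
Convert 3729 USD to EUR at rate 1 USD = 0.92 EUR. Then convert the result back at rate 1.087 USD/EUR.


Amount × rate = 3729 × 0.92 = 3430.68 EUR
Round-trip: 3430.68 × 1.087 = 3729.15 USD
= 3430.68 EUR, then 3729.15 USD

3430.68 EUR, then 3729.15 USD


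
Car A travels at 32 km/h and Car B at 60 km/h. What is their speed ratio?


Ratio = 32:60
GCD = 4
Simplified = 8:15
Time ratio (same distance) = 15:8
Speed ratio = 8:15

8:15


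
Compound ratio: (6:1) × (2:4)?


Compound ratio = (6×2) : (1×4)
= 12:4
GCD = 4
= 3:1

3:1


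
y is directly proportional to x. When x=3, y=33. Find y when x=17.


Direct proportion: y/x = constant
k = 33/3 = 11.0000
y₂ = k × 17 = 33 × 17 / 3 = 561/3
= 187.00

187.00


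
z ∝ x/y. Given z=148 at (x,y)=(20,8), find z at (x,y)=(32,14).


z = k·x/y
Solve for k using the known point: k = z·y/x = 148×8/20 = 1184/20 = 59.2000
Now evaluate at x=32, y=14:
z = k × 32 / 14 = (1184 × 32) / (20 × 14) = 37888/280
≈ 135.3143

135.3143


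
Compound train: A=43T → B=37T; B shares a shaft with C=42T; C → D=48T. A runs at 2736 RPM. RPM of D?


Stage 1: RPM_B = RPM_A × t_A/t_B = 2736 × 43/37 = 117648/37 ≈ 3179.68
B and C share a shaft → RPM_C = RPM_B
Stage 2: RPM_D = RPM_C × t_C/t_D = RPM_A × (t_A×t_C)/(t_B×t_D)
Overall ratio = (43×42)/(37×48) = 1806/1776
RPM_D = 2736 × 1806/1776 = 4941216/1776
≈ 2782.22 RPM

2782.22 RPM


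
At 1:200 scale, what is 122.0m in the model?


Model size = real / scale
= 122.0 / 200
= 0.6100 m

0.6100 m


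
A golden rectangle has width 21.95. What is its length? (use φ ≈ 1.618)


φ = (1 + √5) / 2 ≈ 1.618
Length = width × φ = 21.95 × 1.618 = 35.5151
≈ 35.52

35.52


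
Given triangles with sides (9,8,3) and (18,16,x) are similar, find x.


Scale factor = 18/9 = 2
Missing side = 3 × 2
= 6.0

6.0


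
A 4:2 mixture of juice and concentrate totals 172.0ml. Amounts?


Total parts = 4 + 2 = 6
juice: 172.0 × 4/6 = 114.7ml
concentrate: 172.0 × 2/6 = 57.3ml
= 114.7ml and 57.3ml

114.7ml and 57.3ml


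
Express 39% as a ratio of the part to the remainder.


39% means 39 parts out of 100; remainder = 61
Part : remainder = 39:61
GCD = 1
= 39:61

39:61


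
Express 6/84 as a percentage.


Percentage = (part / whole) × 100
= (6 / 84) × 100
≈ 7.14%

7.14%


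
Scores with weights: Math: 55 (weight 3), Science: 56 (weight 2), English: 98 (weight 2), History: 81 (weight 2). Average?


Numerator = 55×3 + 56×2 + 98×2 + 81×2
= 165 + 112 + 196 + 162
= 635
Total weight = 9
Weighted avg = 635/9
= 70.56

70.56


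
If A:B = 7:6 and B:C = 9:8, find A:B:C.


Match B: multiply A:B by 9 → 63:54
Multiply B:C by 6 → 54:48
Combined: 63:54:48
GCD = 3
= 21:18:16

21:18:16


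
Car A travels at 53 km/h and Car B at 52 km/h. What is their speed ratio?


Ratio = 53:52
GCD = 1
Simplified = 53:52
Time ratio (same distance) = 52:53
Speed ratio = 53:52

53:52


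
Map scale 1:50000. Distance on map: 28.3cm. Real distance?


Real distance = map distance × scale
= 28.3cm × 50000
= 1415000 cm = 14150.0 m
= 14.150 km

14.150 km


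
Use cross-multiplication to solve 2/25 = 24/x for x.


Cross multiply: 2 × x = 25 × 24
2x = 600
x = 600 / 2
= 300.00

300.00


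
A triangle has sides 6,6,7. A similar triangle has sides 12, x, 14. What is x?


Scale factor = 12/6 = 2
Missing side = 6 × 2
= 12.0

12.0


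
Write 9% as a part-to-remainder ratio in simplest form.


9% means 9 parts out of 100; remainder = 91
Part : remainder = 9:91
GCD = 1
= 9:91

9:91


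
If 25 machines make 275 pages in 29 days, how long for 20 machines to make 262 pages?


Days ∝ work / workers, so d₂ = d₁ × (m₁/m₂) × (w₂/w₁)
Workers factor (inverse): 25/20 = 1.2500
Work factor (direct): 262/275 ≈ 0.9527
d₂ = 29 × 25/20 × 262/275 = (29 × 25 × 262) / (20 × 275) = 189950/5500
≈ 34.54 days

34.54 days


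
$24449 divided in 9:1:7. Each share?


Total parts = 9 + 1 + 7 = 17
Part 1: 24449 × 9/17 = 12943.59
Part 2: 24449 × 1/17 = 1438.18
Part 3: 24449 × 7/17 = 10067.24
= Part 1: $12943.59, Part 2: $1438.18, Part 3: $10067.24

Part 1: $12943.59, Part 2: $1438.18, Part 3: $10067.24


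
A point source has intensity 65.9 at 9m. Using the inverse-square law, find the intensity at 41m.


I₁d₁² = I₂d₂²
I₂ = I₁ × (d₁/d₂)²
= 65.9 × (9/41)²
= 65.9 × 81/1681
= 5337.9/1681
≈ 3.1754

3.1754


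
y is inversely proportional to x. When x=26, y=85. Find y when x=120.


Inverse proportion: x × y = constant
k = 26 × 85 = 2210
y₂ = k / 120 = 2210 / 120
= 18.42

18.42


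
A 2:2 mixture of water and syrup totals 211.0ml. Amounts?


Total parts = 2 + 2 = 4
water: 211.0 × 2/4 = 105.5ml
syrup: 211.0 × 2/4 = 105.5ml
= 105.5ml and 105.5ml

105.5ml and 105.5ml


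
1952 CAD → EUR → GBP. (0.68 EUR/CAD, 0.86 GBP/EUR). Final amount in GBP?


Step 1: 1952 CAD × 0.68 = 1327.36 EUR
Step 2: 1327.36 EUR × 0.86 = 1141.53 GBP
Implied rate CAD→GBP = 0.68 × 0.86 = 0.5848
= 1141.53 GBP

1141.53 GBP


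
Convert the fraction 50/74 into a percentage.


Percentage = (part / whole) × 100
= (50 / 74) × 100
≈ 67.57%

67.57%


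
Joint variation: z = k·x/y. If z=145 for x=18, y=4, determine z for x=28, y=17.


z = k·x/y
Solve for k using the known point: k = z·y/x = 145×4/18 = 580/18 ≈ 32.2222
Now evaluate at x=28, y=17:
z = k × 28 / 17 = (580 × 28) / (18 × 17) = 16240/306
≈ 53.0719

53.0719


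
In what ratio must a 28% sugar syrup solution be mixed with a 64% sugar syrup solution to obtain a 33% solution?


Let x parts of 28% mix with y parts of 64%.
28x + 64y = 33(x + y)
28x + 64y = 33x + 33y
x(28 - 33) = y(33 - 64)
x/y = (64 - 33)/(33 - 28) = 31/5
Simplify: 31:5
= 31:5

31:5


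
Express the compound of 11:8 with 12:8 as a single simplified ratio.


Compound ratio = (11×12) : (8×8)
= 132:64
GCD = 4
= 33:16

33:16


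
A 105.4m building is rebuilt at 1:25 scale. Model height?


Model size = real / scale
= 105.4 / 25
= 4.2160 m

4.2160 m


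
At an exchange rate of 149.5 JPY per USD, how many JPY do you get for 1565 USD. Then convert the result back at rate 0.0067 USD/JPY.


Amount × rate = 1565 × 149.5 = 233967.50 JPY
Round-trip: 233967.50 × 0.0067 = 1567.58 USD
= 233967.50 JPY, then 1567.58 USD

233967.50 JPY, then 1567.58 USD


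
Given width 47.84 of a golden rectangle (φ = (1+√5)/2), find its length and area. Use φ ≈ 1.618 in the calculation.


φ = (1 + √5) / 2 ≈ 1.618
Length = width × φ = 47.84 × 1.618 = 77.40512
≈ 77.41
Area = width × length = 47.84 × 77.40512 = 3703.0609408 ≈ 3703.06
= Length: 77.41, Area: 3703.06

Length: 77.41, Area: 3703.06


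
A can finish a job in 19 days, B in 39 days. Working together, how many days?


Rate of A = 1/19 per day
Rate of B = 1/39 per day
Combined rate = 1/19 + 1/39 = 58/741 ≈ 0.0783 per day
Days = 1 / combined rate = 741/58
≈ 12.78 days

12.78 days


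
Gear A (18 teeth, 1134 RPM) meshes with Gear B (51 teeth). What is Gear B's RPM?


Gear ratio = 18:51 = 6:17
RPM_B = RPM_A × (teeth_A / teeth_B)
= 1134 × (18/51)
= 400.2 RPM

400.2 RPM


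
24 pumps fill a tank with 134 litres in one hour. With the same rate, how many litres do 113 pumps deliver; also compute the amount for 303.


Direct proportion: y/x = constant
k = 134/24 ≈ 5.5833
y at x=113: k × 113 = 134 × 113 / 24 = 15142/24 ≈ 630.92
y at x=303: k × 303 = 134 × 303 / 24 = 40602/24 = 1691.75
= 630.92 and 1691.75

630.92 and 1691.75


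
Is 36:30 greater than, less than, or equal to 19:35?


36/30 = 1.2000
19/35 = 0.5429
1.2000 > 0.5429, so 36:30 is greater
= greater than

greater than


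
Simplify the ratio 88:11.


GCD(88, 11) = 11
88/11 : 11/11
= 8:1

8:1


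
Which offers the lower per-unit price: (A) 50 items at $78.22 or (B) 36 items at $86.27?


Deal A: $78.22/50 = $1.5644/unit
Deal B: $86.27/36 = $2.3964/unit
A is cheaper per unit
= Deal A

Deal A


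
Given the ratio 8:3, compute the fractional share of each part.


Total parts = 8 + 3 = 11
First part: 8/11 = 8/11
Second part: 3/11 = 3/11
= 8/11 and 3/11

8/11 and 3/11


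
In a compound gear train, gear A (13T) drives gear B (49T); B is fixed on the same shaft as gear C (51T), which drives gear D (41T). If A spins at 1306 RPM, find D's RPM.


Stage 1: RPM_B = RPM_A × t_A/t_B = 1306 × 13/49 = 16978/49 ≈ 346.49
B and C share a shaft → RPM_C = RPM_B
Stage 2: RPM_D = RPM_C × t_C/t_D = RPM_A × (t_A×t_C)/(t_B×t_D)
Overall ratio = (13×51)/(49×41) = 663/2009
RPM_D = 1306 × 663/2009 = 865878/2009
≈ 431.00 RPM

431.00 RPM


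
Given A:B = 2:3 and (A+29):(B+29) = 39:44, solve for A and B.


Let A = 2k, B = 3k.
(2k + 29) / (3k + 29) = 39/44
Cross-multiply: 44(2k + 29) = 39(3k + 29)
88k + 1276 = 117k + 1131
88k - 117k = 1131 - 1276
-29k = -145
k = -145/-29 = 5
A = 2×5 = 10, B = 3×5 = 15
= A = 10, B = 15

A = 10, B = 15


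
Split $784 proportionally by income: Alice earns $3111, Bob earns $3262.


Total income = 3111 + 3262 = $6373
Alice: $784 × 3111/6373 = $382.71
Bob: $784 × 3262/6373 = $401.29
= Alice: $382.71, Bob: $401.29

Alice: $382.71, Bob: $401.29


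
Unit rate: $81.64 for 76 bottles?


Unit rate = total / quantity
= 81.64 / 76
= $1.07 per unit

$1.07 per unit


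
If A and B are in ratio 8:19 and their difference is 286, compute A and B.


Let A = 8k, B = 19k.
19k - 8k = 286
11k = 286 → k = 286/11 = 26
A = 8×26 = 208, B = 19×26 = 494
= A = 208, B = 494

A = 208, B = 494


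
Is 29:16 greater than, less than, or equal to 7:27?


29/16 = 1.8125
7/27 = 0.2593
1.8125 > 0.2593, so 29:16 is greater
= greater than

greater than


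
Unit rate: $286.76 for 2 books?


Unit rate = total / quantity
= 286.76 / 2
= $143.38 per unit

$143.38 per unit


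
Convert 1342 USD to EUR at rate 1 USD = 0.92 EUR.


Amount × rate = 1342 × 0.92
= 1234.64 EUR

1234.64 EUR


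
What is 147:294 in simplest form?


GCD(147, 294) = 147
147/147 : 294/147
= 1:2

1:2


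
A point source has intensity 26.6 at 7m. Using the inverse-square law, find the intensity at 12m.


I₁d₁² = I₂d₂²
I₂ = I₁ × (d₁/d₂)²
= 26.6 × (7/12)²
= 26.6 × 49/144
= 1303.4/144
≈ 9.0514

9.0514


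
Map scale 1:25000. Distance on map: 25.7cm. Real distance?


Real distance = map distance × scale
= 25.7cm × 25000
= 642500 cm = 6425.0 m
= 6.425 km

6.425 km


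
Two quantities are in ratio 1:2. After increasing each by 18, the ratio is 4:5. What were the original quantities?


Let A = 1k, B = 2k.
(1k + 18) / (2k + 18) = 4/5
Cross-multiply: 5(1k + 18) = 4(2k + 18)
5k + 90 = 8k + 72
5k - 8k = 72 - 90
-3k = -18
k = -18/-3 = 6
A = 1×6 = 6, B = 2×6 = 12
= A = 6, B = 12

A = 6, B = 12


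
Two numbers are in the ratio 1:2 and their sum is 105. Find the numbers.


Let A = 1k, B = 2k.
1k + 2k = 105
3k = 105 → k = 105/3 = 35
A = 1×35 = 35, B = 2×35 = 70
= A = 35, B = 70

A = 35, B = 70


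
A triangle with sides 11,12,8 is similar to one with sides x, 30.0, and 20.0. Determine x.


Scale factor = 30.0/12 = 2.5
Missing side = 11 × 2.5
= 27.5

27.5


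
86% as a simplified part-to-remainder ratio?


86% means 86 parts out of 100; remainder = 14
Part : remainder = 86:14
GCD = 2
= 43:7

43:7


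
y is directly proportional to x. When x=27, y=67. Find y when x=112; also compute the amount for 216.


Direct proportion: y/x = constant
k = 67/27 ≈ 2.4815
y at x=112: k × 112 = 67 × 112 / 27 = 7504/27 ≈ 277.93
y at x=216: k × 216 = 67 × 216 / 27 = 14472/27 = 536.00
= 277.93 and 536.00

277.93 and 536.00


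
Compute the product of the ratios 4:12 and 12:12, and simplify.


Compound ratio = (4×12) : (12×12)
= 48:144
GCD = 48
= 1:3

1:3


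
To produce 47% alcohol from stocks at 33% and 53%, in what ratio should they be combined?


Let x parts of 33% mix with y parts of 53%.
33x + 53y = 47(x + y)
33x + 53y = 47x + 47y
x(33 - 47) = y(47 - 53)
x/y = (53 - 47)/(47 - 33) = 6/14
Simplify: 3:7
= 3:7

3:7


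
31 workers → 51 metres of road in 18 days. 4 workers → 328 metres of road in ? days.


Days ∝ work / workers, so d₂ = d₁ × (m₁/m₂) × (w₂/w₁)
Workers factor (inverse): 31/4 = 7.7500
Work factor (direct): 328/51 ≈ 6.4314
d₂ = 18 × 31/4 × 328/51 = (18 × 31 × 328) / (4 × 51) = 183024/204
≈ 897.18 days

897.18 days


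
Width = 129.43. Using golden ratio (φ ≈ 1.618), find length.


φ = (1 + √5) / 2 ≈ 1.618
Length = width × φ = 129.43 × 1.618 = 209.41774
≈ 209.42

209.42


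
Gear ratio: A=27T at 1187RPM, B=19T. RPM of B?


Gear ratio = 27:19 = 27:19
RPM_B = RPM_A × (teeth_A / teeth_B)
= 1187 × (27/19)
= 1686.8 RPM

1686.8 RPM


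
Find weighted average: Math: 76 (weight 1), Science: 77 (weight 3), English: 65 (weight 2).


Numerator = 76×1 + 77×3 + 65×2
= 76 + 231 + 130
= 437
Total weight = 6
Weighted avg = 437/6
= 72.83

72.83


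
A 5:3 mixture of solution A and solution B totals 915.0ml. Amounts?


Total parts = 5 + 3 = 8
solution A: 915.0 × 5/8 = 571.9ml
solution B: 915.0 × 3/8 = 343.1ml
= 571.9ml and 343.1ml

571.9ml and 343.1ml


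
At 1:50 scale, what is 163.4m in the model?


Model size = real / scale
= 163.4 / 50
= 3.2680 m

3.2680 m


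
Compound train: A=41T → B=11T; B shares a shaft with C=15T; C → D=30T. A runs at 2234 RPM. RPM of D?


Stage 1: RPM_B = RPM_A × t_A/t_B = 2234 × 41/11 = 91594/11 ≈ 8326.73
B and C share a shaft → RPM_C = RPM_B
Stage 2: RPM_D = RPM_C × t_C/t_D = RPM_A × (t_A×t_C)/(t_B×t_D)
Overall ratio = (41×15)/(11×30) = 615/330
RPM_D = 2234 × 615/330 = 1373910/330
≈ 4163.36 RPM

4163.36 RPM


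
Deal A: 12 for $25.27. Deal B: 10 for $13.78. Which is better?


Deal A: $25.27/12 = $2.1058/unit
Deal B: $13.78/10 = $1.3780/unit
B is cheaper per unit
= Deal B

Deal B


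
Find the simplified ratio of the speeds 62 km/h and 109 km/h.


Ratio = 62:109
GCD = 1
Simplified = 62:109
Time ratio (same distance) = 109:62
Speed ratio = 62:109

62:109


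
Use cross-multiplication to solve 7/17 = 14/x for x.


Cross multiply: 7 × x = 17 × 14
7x = 238
x = 238 / 7
= 34.00

34.00


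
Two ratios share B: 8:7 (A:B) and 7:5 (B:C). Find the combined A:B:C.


Match B: multiply A:B by 7 → 56:49
Multiply B:C by 7 → 49:35
Combined: 56:49:35
GCD = 7
= 8:7:5

8:7:5


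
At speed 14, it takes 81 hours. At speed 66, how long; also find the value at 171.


Inverse proportion: x × y = constant
k = 14 × 81 = 1134
At x=66: k/66 = 17.18
At x=171: k/171 = 6.63
= 17.18 and 6.63

17.18 and 6.63


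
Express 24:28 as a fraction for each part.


Total parts = 24 + 28 = 52
First part: 24/52 = 6/13
Second part: 28/52 = 7/13
= 6/13 and 7/13

6/13 and 7/13


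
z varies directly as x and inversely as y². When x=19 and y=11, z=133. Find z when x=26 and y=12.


z = k·x/y²
Solve for k using the known point: k = z·y²/x = 133×121/19 = 16093/19 = 847.0000
Now evaluate at x=26, y=12:
z = k × 26 / 144 = (16093 × 26) / (19 × 144) = 418418/2736
≈ 152.9306

152.9306


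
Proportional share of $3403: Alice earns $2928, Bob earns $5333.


Total income = 2928 + 5333 = $8261
Alice: $3403 × 2928/8261 = $1206.15
Bob: $3403 × 5333/8261 = $2196.85
= Alice: $1206.15, Bob: $2196.85

Alice: $1206.15, Bob: $2196.85


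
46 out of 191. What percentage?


Percentage = (part / whole) × 100
= (46 / 191) × 100
≈ 24.08%

24.08%


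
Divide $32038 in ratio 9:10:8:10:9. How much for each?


Total parts = 9 + 10 + 8 + 10 + 9 = 46
Part 1: 32038 × 9/46 = 6268.30
Part 2: 32038 × 10/46 = 6964.78
Part 3: 32038 × 8/46 = 5571.83
Part 4: 32038 × 10/46 = 6964.78
Part 5: 32038 × 9/46 = 6268.30
= Part 1: $6268.30, Part 2: $6964.78, Part 3: $5571.83, Part 4: $6964.78, Part 5: $6268.30

Part 1: $6268.30, Part 2: $6964.78, Part 3: $5571.83, Part 4: $6964.78, Part 5: $6268.30


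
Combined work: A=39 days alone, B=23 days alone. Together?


Rate of A = 1/39 per day
Rate of B = 1/23 per day
Combined rate = 1/39 + 1/23 = 62/897 ≈ 0.0691 per day
Days = 1 / combined rate = 897/62
≈ 14.47 days

14.47 days


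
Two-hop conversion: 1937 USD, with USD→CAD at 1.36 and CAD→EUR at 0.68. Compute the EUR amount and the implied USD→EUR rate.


Step 1: 1937 USD × 1.36 = 2634.32 CAD
Step 2: 2634.32 CAD × 0.68 = 1791.34 EUR
Implied rate USD→EUR = 1.36 × 0.68 = 0.9248
= 1791.34 EUR; implied rate 0.9248 EUR/USD

1791.34 EUR; implied rate 0.9248 EUR/USD


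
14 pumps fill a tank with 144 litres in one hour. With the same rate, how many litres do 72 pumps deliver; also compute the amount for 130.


Direct proportion: y/x = constant
k = 144/14 ≈ 10.2857
y at x=72: k × 72 = 144 × 72 / 14 = 10368/14 ≈ 740.57
y at x=130: k × 130 = 144 × 130 / 14 = 18720/14 ≈ 1337.14
= 740.57 and 1337.14

740.57 and 1337.14


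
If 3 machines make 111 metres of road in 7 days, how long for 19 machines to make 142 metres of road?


Days ∝ work / workers, so d₂ = d₁ × (m₁/m₂) × (w₂/w₁)
Workers factor (inverse): 3/19 ≈ 0.1579
Work factor (direct): 142/111 ≈ 1.2793
d₂ = 7 × 3/19 × 142/111 = (7 × 3 × 142) / (19 × 111) = 2982/2109
≈ 1.41 days

1.41 days


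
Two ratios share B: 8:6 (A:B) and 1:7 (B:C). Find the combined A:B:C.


Match B: multiply A:B by 1 → 8:6
Multiply B:C by 6 → 6:42
Combined: 8:6:42
GCD = 2
= 4:3:21

4:3:21


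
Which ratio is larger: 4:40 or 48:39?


4/40 = 0.1000
48/39 = 1.2308
0.1000 < 1.2308, so 4:40 is less
= 48:39

48:39


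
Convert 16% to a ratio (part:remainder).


16% means 16 parts out of 100; remainder = 84
Part : remainder = 16:84
GCD = 4
= 4:21

4:21


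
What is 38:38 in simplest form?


GCD(38, 38) = 38
38/38 : 38/38
= 1:1

1:1


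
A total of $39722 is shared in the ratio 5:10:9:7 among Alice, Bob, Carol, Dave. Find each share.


Total parts = 5 + 10 + 9 + 7 = 31
Alice: 39722 × 5/31 = 6406.77
Bob: 39722 × 10/31 = 12813.55
Carol: 39722 × 9/31 = 11532.19
Dave: 39722 × 7/31 = 8969.48
= Alice: $6406.77, Bob: $12813.55, Carol: $11532.19, Dave: $8969.48

Alice: $6406.77, Bob: $12813.55, Carol: $11532.19, Dave: $8969.48


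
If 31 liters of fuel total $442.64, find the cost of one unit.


Unit rate = total / quantity
= 442.64 / 31
= $14.28 per unit

$14.28 per unit


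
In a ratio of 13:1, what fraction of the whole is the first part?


Total parts = 13 + 1 = 14
First part: 13/14 = 13/14
= 13/14

13/14


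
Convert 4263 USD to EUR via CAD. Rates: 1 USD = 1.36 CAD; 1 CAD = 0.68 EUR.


Step 1: 4263 USD × 1.36 = 5797.68 CAD
Step 2: 5797.68 CAD × 0.68 = 3942.42 EUR
Implied rate USD→EUR = 1.36 × 0.68 = 0.9248
= 3942.42 EUR

3942.42 EUR


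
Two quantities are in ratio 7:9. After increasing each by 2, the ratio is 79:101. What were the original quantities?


Let A = 7k, B = 9k.
(7k + 2) / (9k + 2) = 79/101
Cross-multiply: 101(7k + 2) = 79(9k + 2)
707k + 202 = 711k + 158
707k - 711k = 158 - 202
-4k = -44
k = -44/-4 = 11
A = 7×11 = 77, B = 9×11 = 99
= A = 77, B = 99

A = 77, B = 99


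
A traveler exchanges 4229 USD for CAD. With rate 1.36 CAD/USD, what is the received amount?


Amount × rate = 4229 × 1.36
= 5751.44 CAD

5751.44 CAD


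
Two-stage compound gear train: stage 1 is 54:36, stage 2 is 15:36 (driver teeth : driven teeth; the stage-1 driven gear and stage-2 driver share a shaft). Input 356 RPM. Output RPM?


Stage 1: RPM_B = RPM_A × t_A/t_B = 356 × 54/36 = 19224/36 = 534.00
B and C share a shaft → RPM_C = RPM_B
Stage 2: RPM_D = RPM_C × t_C/t_D = RPM_A × (t_A×t_C)/(t_B×t_D)
Overall ratio = (54×15)/(36×36) = 810/1296
RPM_D = 356 × 810/1296 = 288360/1296
= 222.50 RPM

222.50 RPM


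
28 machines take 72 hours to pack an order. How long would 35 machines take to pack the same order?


Inverse proportion: x × y = constant
k = 28 × 72 = 2016
y₂ = k / 35 = 2016 / 35
= 57.60

57.60


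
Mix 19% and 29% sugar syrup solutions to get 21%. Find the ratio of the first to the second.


Let x parts of 19% mix with y parts of 29%.
19x + 29y = 21(x + y)
19x + 29y = 21x + 21y
x(19 - 21) = y(21 - 29)
x/y = (29 - 21)/(21 - 19) = 8/2
Simplify: 4:1
= 4:1

4:1


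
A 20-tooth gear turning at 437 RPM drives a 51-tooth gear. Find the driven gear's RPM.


Gear ratio = 20:51 = 20:51
RPM_B = RPM_A × (teeth_A / teeth_B)
= 437 × (20/51)
= 171.4 RPM

171.4 RPM


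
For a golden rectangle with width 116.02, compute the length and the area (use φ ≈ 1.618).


φ = (1 + √5) / 2 ≈ 1.618
Length = width × φ = 116.02 × 1.618 = 187.72036
≈ 187.72
Area = width × length = 116.02 × 187.72036 = 21779.3161672 ≈ 21779.32
= Length: 187.72, Area: 21779.32

Length: 187.72, Area: 21779.32


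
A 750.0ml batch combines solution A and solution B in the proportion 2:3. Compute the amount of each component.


Total parts = 2 + 3 = 5
solution A: 750.0 × 2/5 = 300.0ml
solution B: 750.0 × 3/5 = 450.0ml
= 300.0ml and 450.0ml

300.0ml and 450.0ml


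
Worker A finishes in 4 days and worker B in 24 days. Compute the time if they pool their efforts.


Rate of A = 1/4 per day
Rate of B = 1/24 per day
Combined rate = 1/4 + 1/24 = 28/96 ≈ 0.2917 per day
Days = 1 / combined rate = 96/28
≈ 3.43 days

3.43 days


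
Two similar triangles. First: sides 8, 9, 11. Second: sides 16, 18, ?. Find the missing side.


Scale factor = 16/8 = 2
Missing side = 11 × 2
= 22.0

22.0


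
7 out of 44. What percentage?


Percentage = (part / whole) × 100
= (7 / 44) × 100
≈ 15.91%

15.91%


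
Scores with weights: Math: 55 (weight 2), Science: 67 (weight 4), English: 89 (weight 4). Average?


Numerator = 55×2 + 67×4 + 89×4
= 110 + 268 + 356
= 734
Total weight = 10
Weighted avg = 734/10
= 73.40

73.40


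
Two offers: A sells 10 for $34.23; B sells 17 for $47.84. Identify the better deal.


Deal A: $34.23/10 = $3.4230/unit
Deal B: $47.84/17 = $2.8141/unit
B is cheaper per unit
= Deal B

Deal B


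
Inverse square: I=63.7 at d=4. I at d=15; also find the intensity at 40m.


I₁d₁² = I₂d₂²
I at 15m = 63.7 × (4/15)² = 63.7 × 16/225 = 1019.2/225 ≈ 4.5298
I at 40m = 63.7 × (4/40)² = 63.7 × 16/1600 = 1019.2/1600 = 0.6370
= 4.5298 and 0.6370

4.5298 and 0.6370


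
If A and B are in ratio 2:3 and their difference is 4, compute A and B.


Let A = 2k, B = 3k.
3k - 2k = 4
1k = 4 → k = 4/1 = 4
A = 2×4 = 8, B = 3×4 = 12
= A = 8, B = 12

A = 8, B = 12


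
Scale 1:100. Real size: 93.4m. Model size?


Model size = real / scale
= 93.4 / 100
= 0.9340 m

0.9340 m


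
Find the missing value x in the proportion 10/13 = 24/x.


Cross multiply: 10 × x = 13 × 24
10x = 312
x = 312 / 10
= 31.20

31.20


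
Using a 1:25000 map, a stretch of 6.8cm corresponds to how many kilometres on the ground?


Real distance = map distance × scale
= 6.8cm × 25000
= 170000 cm = 1700.0 m
= 1.700 km

1.700 km


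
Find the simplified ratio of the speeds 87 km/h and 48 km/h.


Ratio = 87:48
GCD = 3
Simplified = 29:16
Time ratio (same distance) = 16:29
Speed ratio = 29:16

29:16


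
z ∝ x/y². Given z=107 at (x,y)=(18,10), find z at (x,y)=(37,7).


z = k·x/y²
Solve for k using the known point: k = z·y²/x = 107×100/18 = 10700/18 ≈ 594.4444
Now evaluate at x=37, y=7:
z = k × 37 / 49 = (10700 × 37) / (18 × 49) = 395900/882
≈ 448.8662

448.8662


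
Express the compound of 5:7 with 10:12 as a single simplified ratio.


Compound ratio = (5×10) : (7×12)
= 50:84
GCD = 2
= 25:42

25:42


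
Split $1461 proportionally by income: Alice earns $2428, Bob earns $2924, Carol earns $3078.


Total income = 2428 + 2924 + 3078 = $8430
Alice: $1461 × 2428/8430 = $420.80
Bob: $1461 × 2924/8430 = $506.76
Carol: $1461 × 3078/8430 = $533.45
= Alice: $420.80, Bob: $506.76, Carol: $533.45

Alice: $420.80, Bob: $506.76, Carol: $533.45


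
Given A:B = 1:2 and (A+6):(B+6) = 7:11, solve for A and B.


Let A = 1k, B = 2k.
(1k + 6) / (2k + 6) = 7/11
Cross-multiply: 11(1k + 6) = 7(2k + 6)
11k + 66 = 14k + 42
11k - 14k = 42 - 66
-3k = -24
k = -24/-3 = 8
A = 1×8 = 8, B = 2×8 = 16
= A = 8, B = 16

A = 8, B = 16


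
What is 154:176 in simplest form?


GCD(154, 176) = 22
154/22 : 176/22
= 7:8

7:8


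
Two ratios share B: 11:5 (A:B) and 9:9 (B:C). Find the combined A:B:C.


Match B: multiply A:B by 9 → 99:45
Multiply B:C by 5 → 45:45
Combined: 99:45:45
GCD = 9
= 11:5:5

11:5:5


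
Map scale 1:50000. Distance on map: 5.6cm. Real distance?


Real distance = map distance × scale
= 5.6cm × 50000
= 280000 cm = 2800.0 m
= 2.800 km

2.800 km


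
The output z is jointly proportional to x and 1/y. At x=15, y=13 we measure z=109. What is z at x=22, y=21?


z = k·x/y
Solve for k using the known point: k = z·y/x = 109×13/15 = 1417/15 ≈ 94.4667
Now evaluate at x=22, y=21:
z = k × 22 / 21 = (1417 × 22) / (15 × 21) = 31174/315
≈ 98.9651

98.9651


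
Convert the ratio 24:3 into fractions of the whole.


Total parts = 24 + 3 = 27
First part: 24/27 = 8/9
Second part: 3/27 = 1/9
= 8/9 and 1/9

8/9 and 1/9


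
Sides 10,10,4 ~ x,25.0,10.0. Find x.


Scale factor = 25.0/10 = 2.5
Missing side = 10 × 2.5
= 25.0

25.0


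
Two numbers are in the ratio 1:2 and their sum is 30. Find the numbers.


Let A = 1k, B = 2k.
1k + 2k = 30
3k = 30 → k = 30/3 = 10
A = 1×10 = 10, B = 2×10 = 20
= A = 10, B = 20

A = 10, B = 20


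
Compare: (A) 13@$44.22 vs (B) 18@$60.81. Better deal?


Deal A: $44.22/13 = $3.4015/unit
Deal B: $60.81/18 = $3.3783/unit
B is cheaper per unit
= Deal B

Deal B


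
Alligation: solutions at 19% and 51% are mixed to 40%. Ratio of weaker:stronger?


Let x parts of 19% mix with y parts of 51%.
19x + 51y = 40(x + y)
19x + 51y = 40x + 40y
x(19 - 40) = y(40 - 51)
x/y = (51 - 40)/(40 - 19) = 11/21
Simplify: 11:21
= 11:21

11:21


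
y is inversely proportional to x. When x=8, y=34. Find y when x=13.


Inverse proportion: x × y = constant
k = 8 × 34 = 272
y₂ = k / 13 = 272 / 13
= 20.92

20.92


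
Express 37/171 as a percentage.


Percentage = (part / whole) × 100
= (37 / 171) × 100
≈ 21.64%

21.64%


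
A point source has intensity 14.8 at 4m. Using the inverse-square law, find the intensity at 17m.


I₁d₁² = I₂d₂²
I₂ = I₁ × (d₁/d₂)²
= 14.8 × (4/17)²
= 14.8 × 16/289
= 236.8/289
≈ 0.8194

0.8194


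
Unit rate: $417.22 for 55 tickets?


Unit rate = total / quantity
= 417.22 / 55
= $7.59 per unit

$7.59 per unit


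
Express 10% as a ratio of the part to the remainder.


10% means 10 parts out of 100; remainder = 90
Part : remainder = 10:90
GCD = 10
= 1:9

1:9


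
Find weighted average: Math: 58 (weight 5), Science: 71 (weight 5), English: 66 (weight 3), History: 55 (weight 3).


Numerator = 58×5 + 71×5 + 66×3 + 55×3
= 290 + 355 + 198 + 165
= 1008
Total weight = 16
Weighted avg = 1008/16
= 63.00

63.00


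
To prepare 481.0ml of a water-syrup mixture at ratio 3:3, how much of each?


Total parts = 3 + 3 = 6
water: 481.0 × 3/6 = 240.5ml
syrup: 481.0 × 3/6 = 240.5ml
= 240.5ml and 240.5ml

240.5ml and 240.5ml


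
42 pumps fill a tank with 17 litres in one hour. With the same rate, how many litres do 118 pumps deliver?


Direct proportion: y/x = constant
k = 17/42 ≈ 0.4048
y₂ = k × 118 = 17 × 118 / 42 = 2006/42
≈ 47.76

47.76


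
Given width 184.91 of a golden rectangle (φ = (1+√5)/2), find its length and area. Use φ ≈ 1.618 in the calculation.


φ = (1 + √5) / 2 ≈ 1.618
Length = width × φ = 184.91 × 1.618 = 299.18438
≈ 299.18
Area = width × length = 184.91 × 299.18438 = 55322.1837058 ≈ 55322.18
= Length: 299.18, Area: 55322.18

Length: 299.18, Area: 55322.18


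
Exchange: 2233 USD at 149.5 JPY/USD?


Amount × rate = 2233 × 149.5
= 333833.50 JPY

333833.50 JPY


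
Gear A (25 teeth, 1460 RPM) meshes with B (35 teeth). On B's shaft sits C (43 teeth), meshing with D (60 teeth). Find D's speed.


Stage 1: RPM_B = RPM_A × t_A/t_B = 1460 × 25/35 = 36500/35 ≈ 1042.86
B and C share a shaft → RPM_C = RPM_B
Stage 2: RPM_D = RPM_C × t_C/t_D = RPM_A × (t_A×t_C)/(t_B×t_D)
Overall ratio = (25×43)/(35×60) = 1075/2100
RPM_D = 1460 × 1075/2100 = 1569500/2100
≈ 747.38 RPM

747.38 RPM


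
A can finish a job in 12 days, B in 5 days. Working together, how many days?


Rate of A = 1/12 per day
Rate of B = 1/5 per day
Combined rate = 1/12 + 1/5 = 17/60 ≈ 0.2833 per day
Days = 1 / combined rate = 60/17
≈ 3.53 days

3.53 days


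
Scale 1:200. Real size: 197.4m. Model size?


Model size = real / scale
= 197.4 / 200
= 0.9870 m

0.9870 m


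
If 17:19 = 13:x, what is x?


Cross multiply: 17 × x = 19 × 13
17x = 247
x = 247 / 17
= 14.53

14.53


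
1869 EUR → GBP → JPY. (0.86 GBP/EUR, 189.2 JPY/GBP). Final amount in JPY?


Step 1: 1869 EUR × 0.86 = 1607.34 GBP
Step 2: 1607.34 GBP × 189.2 = 304108.73 JPY
Implied rate EUR→JPY = 0.86 × 189.2 = 162.7120
= 304108.73 JPY

304108.73 JPY


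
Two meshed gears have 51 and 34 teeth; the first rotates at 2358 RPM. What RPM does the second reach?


Gear ratio = 51:34 = 3:2
RPM_B = RPM_A × (teeth_A / teeth_B)
= 2358 × (51/34)
= 3537.0 RPM

3537.0 RPM


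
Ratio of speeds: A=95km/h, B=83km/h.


Ratio = 95:83
GCD = 1
Simplified = 95:83
Time ratio (same distance) = 83:95
Speed ratio = 95:83

95:83


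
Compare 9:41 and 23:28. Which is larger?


9/41 = 0.2195
23/28 = 0.8214
0.2195 < 0.8214, so 9:41 is less
= 23:28

23:28


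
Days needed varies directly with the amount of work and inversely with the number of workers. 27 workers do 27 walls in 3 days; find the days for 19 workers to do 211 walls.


Days ∝ work / workers, so d₂ = d₁ × (m₁/m₂) × (w₂/w₁)
Workers factor (inverse): 27/19 ≈ 1.4211
Work factor (direct): 211/27 ≈ 7.8148
d₂ = 3 × 27/19 × 211/27 = (3 × 27 × 211) / (19 × 27) = 17091/513
≈ 33.32 days

33.32 days


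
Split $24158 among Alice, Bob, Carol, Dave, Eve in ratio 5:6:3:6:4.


Total parts = 5 + 6 + 3 + 6 + 4 = 24
Alice: 24158 × 5/24 = 5032.92
Bob: 24158 × 6/24 = 6039.50
Carol: 24158 × 3/24 = 3019.75
Dave: 24158 × 6/24 = 6039.50
Eve: 24158 × 4/24 = 4026.33
= Alice: $5032.92, Bob: $6039.50, Carol: $3019.75, Dave: $6039.50, Eve: $4026.33

Alice: $5032.92, Bob: $6039.50, Carol: $3019.75, Dave: $6039.50, Eve: $4026.33


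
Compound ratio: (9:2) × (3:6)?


Compound ratio = (9×3) : (2×6)
= 27:12
GCD = 3
= 9:4

9:4


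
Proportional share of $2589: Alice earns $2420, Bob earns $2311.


Total income = 2420 + 2311 = $4731
Alice: $2589 × 2420/4731 = $1324.32
Bob: $2589 × 2311/4731 = $1264.68
= Alice: $1324.32, Bob: $1264.68

Alice: $1324.32, Bob: $1264.68


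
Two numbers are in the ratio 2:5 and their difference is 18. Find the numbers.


Let A = 2k, B = 5k.
5k - 2k = 18
3k = 18 → k = 18/3 = 6
A = 2×6 = 12, B = 5×6 = 30
= A = 12, B = 30

A = 12, B = 30


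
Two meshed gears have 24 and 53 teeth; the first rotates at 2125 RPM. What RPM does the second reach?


Gear ratio = 24:53 = 24:53
RPM_B = RPM_A × (teeth_A / teeth_B)
= 2125 × (24/53)
= 962.3 RPM

962.3 RPM


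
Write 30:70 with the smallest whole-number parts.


GCD(30, 70) = 10
30/10 : 70/10
= 3:7

3:7


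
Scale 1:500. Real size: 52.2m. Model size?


Model size = real / scale
= 52.2 / 500
= 0.1044 m

0.1044 m


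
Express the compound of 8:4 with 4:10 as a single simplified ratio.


Compound ratio = (8×4) : (4×10)
= 32:40
GCD = 8
= 4:5

4:5


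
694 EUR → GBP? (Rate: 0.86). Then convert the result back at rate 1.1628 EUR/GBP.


Amount × rate = 694 × 0.86 = 596.84 GBP
Round-trip: 596.84 × 1.1628 = 694.01 EUR
= 596.84 GBP, then 694.01 EUR

596.84 GBP, then 694.01 EUR


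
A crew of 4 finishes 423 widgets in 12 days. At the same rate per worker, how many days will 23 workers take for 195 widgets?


Days ∝ work / workers, so d₂ = d₁ × (m₁/m₂) × (w₂/w₁)
Workers factor (inverse): 4/23 ≈ 0.1739
Work factor (direct): 195/423 ≈ 0.4610
d₂ = 12 × 4/23 × 195/423 = (12 × 4 × 195) / (23 × 423) = 9360/9729
≈ 0.96 days

0.96 days


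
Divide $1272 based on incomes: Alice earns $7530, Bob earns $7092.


Total income = 7530 + 7092 = $14622
Alice: $1272 × 7530/14622 = $655.05
Bob: $1272 × 7092/14622 = $616.95
= Alice: $655.05, Bob: $616.95

Alice: $655.05, Bob: $616.95


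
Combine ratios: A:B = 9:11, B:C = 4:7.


Match B: multiply A:B by 4 → 36:44
Multiply B:C by 11 → 44:77
Combined: 36:44:77
GCD = 1
= 36:44:77

36:44:77


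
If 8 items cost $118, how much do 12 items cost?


Direct proportion: y/x = constant
k = 118/8 = 14.7500
y₂ = k × 12 = 118 × 12 / 8 = 1416/8
= 177.00

177.00


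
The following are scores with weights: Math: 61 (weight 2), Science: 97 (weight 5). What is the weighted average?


Numerator = 61×2 + 97×5
= 122 + 485
= 607
Total weight = 7
Weighted avg = 607/7
= 86.71

86.71


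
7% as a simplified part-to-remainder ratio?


7% means 7 parts out of 100; remainder = 93
Part : remainder = 7:93
GCD = 1
= 7:93

7:93


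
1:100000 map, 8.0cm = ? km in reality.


Real distance = map distance × scale
= 8.0cm × 100000
= 800000 cm = 8000.0 m
= 8.000 km

8.000 km


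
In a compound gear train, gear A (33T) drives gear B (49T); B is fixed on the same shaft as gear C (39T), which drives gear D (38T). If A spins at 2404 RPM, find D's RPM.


Stage 1: RPM_B = RPM_A × t_A/t_B = 2404 × 33/49 = 79332/49 ≈ 1619.02
B and C share a shaft → RPM_C = RPM_B
Stage 2: RPM_D = RPM_C × t_C/t_D = RPM_A × (t_A×t_C)/(t_B×t_D)
Overall ratio = (33×39)/(49×38) = 1287/1862
RPM_D = 2404 × 1287/1862 = 3093948/1862
≈ 1661.63 RPM

1661.63 RPM


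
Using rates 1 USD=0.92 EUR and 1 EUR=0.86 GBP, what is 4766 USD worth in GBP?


Step 1: 4766 USD × 0.92 = 4384.72 EUR
Step 2: 4384.72 EUR × 0.86 = 3770.86 GBP
Implied rate USD→GBP = 0.92 × 0.86 = 0.7912
= 3770.86 GBP

3770.86 GBP


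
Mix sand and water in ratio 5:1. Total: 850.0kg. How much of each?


Total parts = 5 + 1 = 6
sand: 850.0 × 5/6 = 708.3kg
water: 850.0 × 1/6 = 141.7kg
= 708.3kg and 141.7kg

708.3kg and 141.7kg


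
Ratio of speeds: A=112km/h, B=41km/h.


Ratio = 112:41
GCD = 1
Simplified = 112:41
Time ratio (same distance) = 41:112
Speed ratio = 112:41

112:41


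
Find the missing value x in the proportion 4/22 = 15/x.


Cross multiply: 4 × x = 22 × 15
4x = 330
x = 330 / 4
= 82.50

82.50


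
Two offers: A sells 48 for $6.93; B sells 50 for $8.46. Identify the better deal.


Deal A: $6.93/48 = $0.1444/unit
Deal B: $8.46/50 = $0.1692/unit
A is cheaper per unit
= Deal A

Deal A


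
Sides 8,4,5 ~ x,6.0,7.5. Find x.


Scale factor = 6.0/4 = 1.5
Missing side = 8 × 1.5
= 12.0

12.0


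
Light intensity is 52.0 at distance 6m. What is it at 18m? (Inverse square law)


I₁d₁² = I₂d₂²
I₂ = I₁ × (d₁/d₂)²
= 52.0 × (6/18)²
= 52.0 × 36/324
= 1872/324
≈ 5.7778

5.7778


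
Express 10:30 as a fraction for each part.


Total parts = 10 + 30 = 40
First part: 10/40 = 1/4
Second part: 30/40 = 3/4
= 1/4 and 3/4

1/4 and 3/4


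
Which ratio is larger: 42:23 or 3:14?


42/23 = 1.8261
3/14 = 0.2143
1.8261 > 0.2143, so 42:23 is greater
= 42:23

42:23


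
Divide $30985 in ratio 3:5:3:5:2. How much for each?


Total parts = 3 + 5 + 3 + 5 + 2 = 18
Part 1: 30985 × 3/18 = 5164.17
Part 2: 30985 × 5/18 = 8606.94
Part 3: 30985 × 3/18 = 5164.17
Part 4: 30985 × 5/18 = 8606.94
Part 5: 30985 × 2/18 = 3442.78
= Part 1: $5164.17, Part 2: $8606.94, Part 3: $5164.17, Part 4: $8606.94, Part 5: $3442.78

Part 1: $5164.17, Part 2: $8606.94, Part 3: $5164.17, Part 4: $8606.94, Part 5: $3442.78


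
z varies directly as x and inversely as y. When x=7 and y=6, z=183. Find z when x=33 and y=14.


z = k·x/y
Solve for k using the known point: k = z·y/x = 183×6/7 = 1098/7 ≈ 156.8571
Now evaluate at x=33, y=14:
z = k × 33 / 14 = (1098 × 33) / (7 × 14) = 36234/98
≈ 369.7347

369.7347


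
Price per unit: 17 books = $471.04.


Unit rate = total / quantity
= 471.04 / 17
= $27.71 per unit

$27.71 per unit


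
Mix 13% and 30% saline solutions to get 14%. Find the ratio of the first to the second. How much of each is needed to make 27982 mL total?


Let x parts of 13% mix with y parts of 30%.
13x + 30y = 14(x + y)
13x + 30y = 14x + 14y
x(13 - 14) = y(14 - 30)
x/y = (30 - 14)/(14 - 13) = 16/1
Simplify: 16:1
Total parts = 17; one part = 27982/17 = 1646.00 mL
13% solution: 16×1646.00 = 26336.00 mL
30% solution: 1×1646.00 = 1646.00 mL
= ratio 16:1; 26336.00 mL and 1646.00 mL

ratio 16:1; 26336.00 mL and 1646.00 mL


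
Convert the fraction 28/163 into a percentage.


Percentage = (part / whole) × 100
= (28 / 163) × 100
≈ 17.18%

17.18%


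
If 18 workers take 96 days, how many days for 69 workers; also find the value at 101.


Inverse proportion: x × y = constant
k = 18 × 96 = 1728
At x=69: k/69 = 25.04
At x=101: k/101 = 17.11
= 25.04 and 17.11

25.04 and 17.11
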